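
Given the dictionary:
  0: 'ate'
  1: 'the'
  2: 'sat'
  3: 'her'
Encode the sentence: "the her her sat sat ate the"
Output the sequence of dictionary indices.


Look up each word in the dictionary:
  'the' -> 1
  'her' -> 3
  'her' -> 3
  'sat' -> 2
  'sat' -> 2
  'ate' -> 0
  'the' -> 1

Encoded: [1, 3, 3, 2, 2, 0, 1]


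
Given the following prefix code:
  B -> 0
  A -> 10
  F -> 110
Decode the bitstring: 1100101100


Decoding step by step:
Bits 110 -> F
Bits 0 -> B
Bits 10 -> A
Bits 110 -> F
Bits 0 -> B


Decoded message: FBAFB


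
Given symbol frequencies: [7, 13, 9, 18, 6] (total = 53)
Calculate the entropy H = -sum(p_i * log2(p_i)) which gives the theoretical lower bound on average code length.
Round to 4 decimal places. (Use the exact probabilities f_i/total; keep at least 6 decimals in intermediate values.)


Per-symbol terms -p_i * log2(p_i) with p_i = f_i/53:
  p = 7/53 = 0.132075: log2(p) = -2.920566, -p*log2(p) = 0.385735
  p = 13/53 = 0.245283: log2(p) = -2.027481, -p*log2(p) = 0.497307
  p = 9/53 = 0.169811: log2(p) = -2.557995, -p*log2(p) = 0.434377
  p = 18/53 = 0.339623: log2(p) = -1.557995, -p*log2(p) = 0.529131
  p = 6/53 = 0.113208: log2(p) = -3.142958, -p*log2(p) = 0.355807
H = 0.385735 + 0.497307 + 0.434377 + 0.529131 + 0.355807 = 2.202357

H = 2.2024 bits/symbol


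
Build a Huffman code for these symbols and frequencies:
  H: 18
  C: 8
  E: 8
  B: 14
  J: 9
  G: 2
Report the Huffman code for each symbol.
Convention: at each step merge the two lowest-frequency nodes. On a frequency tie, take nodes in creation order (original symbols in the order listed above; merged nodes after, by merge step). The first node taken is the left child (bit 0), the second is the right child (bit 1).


Huffman tree construction:
Step 1: Merge G(2) + C(8) = 10
Step 2: Merge E(8) + J(9) = 17
Step 3: Merge (G+C)(10) + B(14) = 24
Step 4: Merge (E+J)(17) + H(18) = 35
Step 5: Merge ((G+C)+B)(24) + ((E+J)+H)(35) = 59
Read each symbol's code off the tree from the root (left child = 0, right child = 1).

Codes:
  H: 11 (length 2)
  C: 001 (length 3)
  E: 100 (length 3)
  B: 01 (length 2)
  J: 101 (length 3)
  G: 000 (length 3)
Average code length: 145/59 = 2.4576 bits/symbol


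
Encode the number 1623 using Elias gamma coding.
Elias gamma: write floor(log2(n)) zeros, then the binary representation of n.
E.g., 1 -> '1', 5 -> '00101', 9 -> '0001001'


num_bits = floor(log2(1623)) + 1 = 11
leading_zeros = num_bits - 1 = 10
binary(1623) = 11001010111

Elias gamma(1623) = '0000000000' + '11001010111' = 000000000011001010111 (21 bits)


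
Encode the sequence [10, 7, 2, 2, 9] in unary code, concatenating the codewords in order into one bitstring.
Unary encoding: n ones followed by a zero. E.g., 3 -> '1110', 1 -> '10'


Encode each number as n ones followed by a terminating 0:
  10 -> 11111111110 (11 bits)
  7 -> 11111110 (8 bits)
  2 -> 110 (3 bits)
  2 -> 110 (3 bits)
  9 -> 1111111110 (10 bits)
Total length = 11 + 8 + 3 + 3 + 10 = 35 bits.

Unary([10, 7, 2, 2, 9]) = 11111111110111111101101101111111110 (35 bits)


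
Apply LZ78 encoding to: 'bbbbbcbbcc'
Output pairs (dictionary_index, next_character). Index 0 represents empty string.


LZ78 encoding steps:
Dictionary: {0: ''}
Step 1: w='' (idx 0), next='b' -> output (0, 'b'), add 'b' as idx 1
Step 2: w='b' (idx 1), next='b' -> output (1, 'b'), add 'bb' as idx 2
Step 3: w='bb' (idx 2), next='c' -> output (2, 'c'), add 'bbc' as idx 3
Step 4: w='bbc' (idx 3), next='c' -> output (3, 'c'), add 'bbcc' as idx 4


Encoded: [(0, 'b'), (1, 'b'), (2, 'c'), (3, 'c')]


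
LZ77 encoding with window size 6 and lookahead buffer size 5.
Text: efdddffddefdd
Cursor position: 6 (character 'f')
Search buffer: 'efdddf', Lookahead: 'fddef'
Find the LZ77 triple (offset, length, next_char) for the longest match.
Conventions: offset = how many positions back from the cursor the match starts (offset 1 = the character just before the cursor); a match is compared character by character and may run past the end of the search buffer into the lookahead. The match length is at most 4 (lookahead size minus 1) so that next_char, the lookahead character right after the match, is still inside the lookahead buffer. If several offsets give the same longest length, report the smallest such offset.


Try each offset into the search buffer:
  offset=1 (pos 5, char 'f'): match length 1
  offset=2 (pos 4, char 'd'): match length 0
  offset=3 (pos 3, char 'd'): match length 0
  offset=4 (pos 2, char 'd'): match length 0
  offset=5 (pos 1, char 'f'): match length 3
  offset=6 (pos 0, char 'e'): match length 0
Longest match has length 3 at offset 5.
next_char = character at position 6 + 3 = 9 -> 'e'

Best match: offset=5, length=3 (matching 'fdd' starting at position 1)
LZ77 triple: (5, 3, 'e')


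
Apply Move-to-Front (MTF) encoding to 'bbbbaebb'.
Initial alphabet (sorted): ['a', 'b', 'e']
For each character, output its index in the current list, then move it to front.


MTF encoding:
'b': index 1 in ['a', 'b', 'e'] -> ['b', 'a', 'e']
'b': index 0 in ['b', 'a', 'e'] -> ['b', 'a', 'e']
'b': index 0 in ['b', 'a', 'e'] -> ['b', 'a', 'e']
'b': index 0 in ['b', 'a', 'e'] -> ['b', 'a', 'e']
'a': index 1 in ['b', 'a', 'e'] -> ['a', 'b', 'e']
'e': index 2 in ['a', 'b', 'e'] -> ['e', 'a', 'b']
'b': index 2 in ['e', 'a', 'b'] -> ['b', 'e', 'a']
'b': index 0 in ['b', 'e', 'a'] -> ['b', 'e', 'a']


Output: [1, 0, 0, 0, 1, 2, 2, 0]


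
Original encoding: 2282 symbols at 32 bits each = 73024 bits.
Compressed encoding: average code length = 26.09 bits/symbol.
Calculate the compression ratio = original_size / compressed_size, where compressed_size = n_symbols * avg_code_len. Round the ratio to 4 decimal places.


original_size = n_symbols * orig_bits = 2282 * 32 = 73024 bits
compressed_size = n_symbols * avg_code_len = 2282 * 26.09 = 59537.38 bits
ratio = original_size / compressed_size = 73024 / 59537.38 = 1.2265

Compression ratio = 1.2265


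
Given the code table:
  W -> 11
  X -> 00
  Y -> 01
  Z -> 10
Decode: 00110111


Decoding:
00 -> X
11 -> W
01 -> Y
11 -> W


Result: XWYW


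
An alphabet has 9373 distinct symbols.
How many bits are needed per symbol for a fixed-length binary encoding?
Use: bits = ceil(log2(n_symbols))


log2(9373) = 13.1943
Bracket: 2^13 = 8192 < 9373 <= 2^14 = 16384
So ceil(log2(9373)) = 14

bits = ceil(log2(9373)) = ceil(13.1943) = 14 bits


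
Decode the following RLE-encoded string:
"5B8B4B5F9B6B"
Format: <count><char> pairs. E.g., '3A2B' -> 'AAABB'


Expanding each <count><char> pair:
  5B -> 'BBBBB'
  8B -> 'BBBBBBBB'
  4B -> 'BBBB'
  5F -> 'FFFFF'
  9B -> 'BBBBBBBBB'
  6B -> 'BBBBBB'

Decoded = BBBBBBBBBBBBBBBBBFFFFFBBBBBBBBBBBBBBB


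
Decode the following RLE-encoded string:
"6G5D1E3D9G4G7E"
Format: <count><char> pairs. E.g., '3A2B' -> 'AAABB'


Expanding each <count><char> pair:
  6G -> 'GGGGGG'
  5D -> 'DDDDD'
  1E -> 'E'
  3D -> 'DDD'
  9G -> 'GGGGGGGGG'
  4G -> 'GGGG'
  7E -> 'EEEEEEE'

Decoded = GGGGGGDDDDDEDDDGGGGGGGGGGGGGEEEEEEE


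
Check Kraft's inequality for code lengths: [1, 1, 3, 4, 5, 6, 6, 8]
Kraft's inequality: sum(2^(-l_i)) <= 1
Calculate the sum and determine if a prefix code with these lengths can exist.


Sum = 2^(-1) + 2^(-1) + 2^(-3) + 2^(-4) + 2^(-5) + 2^(-6) + 2^(-6) + 2^(-8)
    = 0.5 + 0.5 + 0.125 + 0.0625 + 0.03125 + 0.015625 + 0.015625 + 0.00390625
    = 321/256 = 1.25390625
Since 1.25390625 > 1, Kraft's inequality is NOT satisfied.
A prefix code with these lengths CANNOT exist.

Kraft sum = 1.25390625. Not satisfied.


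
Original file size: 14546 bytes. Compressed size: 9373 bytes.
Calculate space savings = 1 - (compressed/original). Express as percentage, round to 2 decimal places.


ratio = compressed/original = 9373/14546 = 0.64437
savings = 1 - ratio = 1 - 0.64437 = 0.35563
as a percentage: 0.35563 * 100 = 35.56%

Space savings = 1 - 9373/14546 = 35.56%


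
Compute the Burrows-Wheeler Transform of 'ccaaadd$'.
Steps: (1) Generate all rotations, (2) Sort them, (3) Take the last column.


Rotations (sorted):
  0: $ccaaadd -> last char: d
  1: aaadd$cc -> last char: c
  2: aadd$cca -> last char: a
  3: add$ccaa -> last char: a
  4: caaadd$c -> last char: c
  5: ccaaadd$ -> last char: $
  6: d$ccaaad -> last char: d
  7: dd$ccaaa -> last char: a


BWT = dcaac$da


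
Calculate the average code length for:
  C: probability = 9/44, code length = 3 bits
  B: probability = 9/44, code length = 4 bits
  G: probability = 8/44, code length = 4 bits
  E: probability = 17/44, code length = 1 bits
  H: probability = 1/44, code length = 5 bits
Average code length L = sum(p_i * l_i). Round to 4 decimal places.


Weighted contributions p_i * l_i:
  C: (9/44) * 3 = 27/44
  B: (9/44) * 4 = 36/44
  G: (8/44) * 4 = 32/44
  E: (17/44) * 1 = 17/44
  H: (1/44) * 5 = 5/44
Sum = (27 + 36 + 32 + 17 + 5)/44 = 117/44

L = 117/44 = 2.6591 bits/symbol


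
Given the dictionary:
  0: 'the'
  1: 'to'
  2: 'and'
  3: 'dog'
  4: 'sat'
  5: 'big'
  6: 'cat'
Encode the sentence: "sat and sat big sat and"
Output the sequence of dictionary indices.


Look up each word in the dictionary:
  'sat' -> 4
  'and' -> 2
  'sat' -> 4
  'big' -> 5
  'sat' -> 4
  'and' -> 2

Encoded: [4, 2, 4, 5, 4, 2]


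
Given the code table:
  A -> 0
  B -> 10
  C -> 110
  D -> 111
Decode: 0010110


Decoding:
0 -> A
0 -> A
10 -> B
110 -> C


Result: AABC


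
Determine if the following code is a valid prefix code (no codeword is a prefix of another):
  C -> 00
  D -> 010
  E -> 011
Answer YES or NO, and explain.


Checking each pair (does one codeword prefix another?):
  C='00' vs D='010': no prefix
  C='00' vs E='011': no prefix
  D='010' vs C='00': no prefix
  D='010' vs E='011': no prefix
  E='011' vs C='00': no prefix
  E='011' vs D='010': no prefix
No violation found over all pairs.

YES -- this is a valid prefix code. No codeword is a prefix of any other codeword.


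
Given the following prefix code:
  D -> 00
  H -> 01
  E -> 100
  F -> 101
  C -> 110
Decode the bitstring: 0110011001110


Decoding step by step:
Bits 01 -> H
Bits 100 -> E
Bits 110 -> C
Bits 01 -> H
Bits 110 -> C


Decoded message: HECHC


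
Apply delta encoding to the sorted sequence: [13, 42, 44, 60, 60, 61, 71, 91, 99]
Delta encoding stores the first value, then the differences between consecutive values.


First value: 13
Deltas:
  42 - 13 = 29
  44 - 42 = 2
  60 - 44 = 16
  60 - 60 = 0
  61 - 60 = 1
  71 - 61 = 10
  91 - 71 = 20
  99 - 91 = 8


Delta encoded: [13, 29, 2, 16, 0, 1, 10, 20, 8]


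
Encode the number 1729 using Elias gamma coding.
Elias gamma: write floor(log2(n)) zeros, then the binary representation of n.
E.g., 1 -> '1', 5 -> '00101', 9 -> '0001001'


num_bits = floor(log2(1729)) + 1 = 11
leading_zeros = num_bits - 1 = 10
binary(1729) = 11011000001

Elias gamma(1729) = '0000000000' + '11011000001' = 000000000011011000001 (21 bits)


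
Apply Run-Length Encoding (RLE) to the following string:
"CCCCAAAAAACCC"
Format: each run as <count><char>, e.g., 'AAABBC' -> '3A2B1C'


Scanning runs left to right:
  i=0: run of 'C' x 4 -> '4C'
  i=4: run of 'A' x 6 -> '6A'
  i=10: run of 'C' x 3 -> '3C'

RLE = 4C6A3C


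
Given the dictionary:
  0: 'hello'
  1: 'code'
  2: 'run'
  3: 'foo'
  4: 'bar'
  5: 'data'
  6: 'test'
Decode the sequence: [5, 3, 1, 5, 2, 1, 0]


Look up each index in the dictionary:
  5 -> 'data'
  3 -> 'foo'
  1 -> 'code'
  5 -> 'data'
  2 -> 'run'
  1 -> 'code'
  0 -> 'hello'

Decoded: "data foo code data run code hello"


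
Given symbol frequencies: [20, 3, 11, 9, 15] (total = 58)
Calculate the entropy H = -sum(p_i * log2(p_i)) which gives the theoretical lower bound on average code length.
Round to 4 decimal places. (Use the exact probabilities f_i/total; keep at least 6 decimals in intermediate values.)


Per-symbol terms -p_i * log2(p_i) with p_i = f_i/58:
  p = 20/58 = 0.344828: log2(p) = -1.536053, -p*log2(p) = 0.529673
  p = 3/58 = 0.051724: log2(p) = -4.273018, -p*log2(p) = 0.221018
  p = 11/58 = 0.189655: log2(p) = -2.398549, -p*log2(p) = 0.454897
  p = 9/58 = 0.155172: log2(p) = -2.688056, -p*log2(p) = 0.417112
  p = 15/58 = 0.258621: log2(p) = -1.951090, -p*log2(p) = 0.504592
H = 0.529673 + 0.221018 + 0.454897 + 0.417112 + 0.504592 = 2.127292

H = 2.1273 bits/symbol


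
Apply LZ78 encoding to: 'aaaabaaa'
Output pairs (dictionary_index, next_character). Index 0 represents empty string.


LZ78 encoding steps:
Dictionary: {0: ''}
Step 1: w='' (idx 0), next='a' -> output (0, 'a'), add 'a' as idx 1
Step 2: w='a' (idx 1), next='a' -> output (1, 'a'), add 'aa' as idx 2
Step 3: w='a' (idx 1), next='b' -> output (1, 'b'), add 'ab' as idx 3
Step 4: w='aa' (idx 2), next='a' -> output (2, 'a'), add 'aaa' as idx 4


Encoded: [(0, 'a'), (1, 'a'), (1, 'b'), (2, 'a')]


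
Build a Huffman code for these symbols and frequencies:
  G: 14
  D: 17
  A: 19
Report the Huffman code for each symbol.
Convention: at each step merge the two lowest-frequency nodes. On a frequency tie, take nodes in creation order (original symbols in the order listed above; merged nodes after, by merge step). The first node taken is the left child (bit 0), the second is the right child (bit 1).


Huffman tree construction:
Step 1: Merge G(14) + D(17) = 31
Step 2: Merge A(19) + (G+D)(31) = 50
Read each symbol's code off the tree from the root (left child = 0, right child = 1).

Codes:
  G: 10 (length 2)
  D: 11 (length 2)
  A: 0 (length 1)
Average code length: 81/50 = 1.6200 bits/symbol


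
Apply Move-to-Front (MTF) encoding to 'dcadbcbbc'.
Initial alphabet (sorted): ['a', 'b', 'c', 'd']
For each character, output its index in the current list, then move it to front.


MTF encoding:
'd': index 3 in ['a', 'b', 'c', 'd'] -> ['d', 'a', 'b', 'c']
'c': index 3 in ['d', 'a', 'b', 'c'] -> ['c', 'd', 'a', 'b']
'a': index 2 in ['c', 'd', 'a', 'b'] -> ['a', 'c', 'd', 'b']
'd': index 2 in ['a', 'c', 'd', 'b'] -> ['d', 'a', 'c', 'b']
'b': index 3 in ['d', 'a', 'c', 'b'] -> ['b', 'd', 'a', 'c']
'c': index 3 in ['b', 'd', 'a', 'c'] -> ['c', 'b', 'd', 'a']
'b': index 1 in ['c', 'b', 'd', 'a'] -> ['b', 'c', 'd', 'a']
'b': index 0 in ['b', 'c', 'd', 'a'] -> ['b', 'c', 'd', 'a']
'c': index 1 in ['b', 'c', 'd', 'a'] -> ['c', 'b', 'd', 'a']


Output: [3, 3, 2, 2, 3, 3, 1, 0, 1]


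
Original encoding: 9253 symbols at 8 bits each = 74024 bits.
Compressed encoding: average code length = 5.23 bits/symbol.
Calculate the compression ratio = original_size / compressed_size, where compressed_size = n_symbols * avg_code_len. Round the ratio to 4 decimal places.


original_size = n_symbols * orig_bits = 9253 * 8 = 74024 bits
compressed_size = n_symbols * avg_code_len = 9253 * 5.23 = 48393.19 bits
ratio = original_size / compressed_size = 74024 / 48393.19 = 1.5296

Compression ratio = 1.5296


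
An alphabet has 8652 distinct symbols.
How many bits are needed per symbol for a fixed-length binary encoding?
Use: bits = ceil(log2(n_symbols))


log2(8652) = 13.0788
Bracket: 2^13 = 8192 < 8652 <= 2^14 = 16384
So ceil(log2(8652)) = 14

bits = ceil(log2(8652)) = ceil(13.0788) = 14 bits


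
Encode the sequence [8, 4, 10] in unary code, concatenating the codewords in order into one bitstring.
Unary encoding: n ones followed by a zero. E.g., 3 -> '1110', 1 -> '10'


Encode each number as n ones followed by a terminating 0:
  8 -> 111111110 (9 bits)
  4 -> 11110 (5 bits)
  10 -> 11111111110 (11 bits)
Total length = 9 + 5 + 11 = 25 bits.

Unary([8, 4, 10]) = 1111111101111011111111110 (25 bits)


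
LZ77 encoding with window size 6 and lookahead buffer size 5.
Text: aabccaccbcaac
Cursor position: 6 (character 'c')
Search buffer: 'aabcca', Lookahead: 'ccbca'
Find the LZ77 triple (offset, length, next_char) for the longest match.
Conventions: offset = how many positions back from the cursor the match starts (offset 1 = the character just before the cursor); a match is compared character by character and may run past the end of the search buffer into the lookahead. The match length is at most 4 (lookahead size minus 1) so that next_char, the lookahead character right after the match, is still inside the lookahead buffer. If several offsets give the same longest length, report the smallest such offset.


Try each offset into the search buffer:
  offset=1 (pos 5, char 'a'): match length 0
  offset=2 (pos 4, char 'c'): match length 1
  offset=3 (pos 3, char 'c'): match length 2
  offset=4 (pos 2, char 'b'): match length 0
  offset=5 (pos 1, char 'a'): match length 0
  offset=6 (pos 0, char 'a'): match length 0
Longest match has length 2 at offset 3.
next_char = character at position 6 + 2 = 8 -> 'b'

Best match: offset=3, length=2 (matching 'cc' starting at position 3)
LZ77 triple: (3, 2, 'b')


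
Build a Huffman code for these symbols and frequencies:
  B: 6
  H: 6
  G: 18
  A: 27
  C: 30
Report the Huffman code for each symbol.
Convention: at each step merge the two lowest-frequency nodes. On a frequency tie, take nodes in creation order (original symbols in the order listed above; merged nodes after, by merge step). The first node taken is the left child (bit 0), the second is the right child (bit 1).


Huffman tree construction:
Step 1: Merge B(6) + H(6) = 12
Step 2: Merge (B+H)(12) + G(18) = 30
Step 3: Merge A(27) + C(30) = 57
Step 4: Merge ((B+H)+G)(30) + (A+C)(57) = 87
Read each symbol's code off the tree from the root (left child = 0, right child = 1).

Codes:
  B: 000 (length 3)
  H: 001 (length 3)
  G: 01 (length 2)
  A: 10 (length 2)
  C: 11 (length 2)
Average code length: 186/87 = 2.1379 bits/symbol


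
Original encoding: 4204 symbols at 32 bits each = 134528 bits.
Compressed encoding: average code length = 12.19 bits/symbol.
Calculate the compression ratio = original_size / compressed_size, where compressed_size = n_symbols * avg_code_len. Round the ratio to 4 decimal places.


original_size = n_symbols * orig_bits = 4204 * 32 = 134528 bits
compressed_size = n_symbols * avg_code_len = 4204 * 12.19 = 51246.76 bits
ratio = original_size / compressed_size = 134528 / 51246.76 = 2.6251

Compression ratio = 2.6251


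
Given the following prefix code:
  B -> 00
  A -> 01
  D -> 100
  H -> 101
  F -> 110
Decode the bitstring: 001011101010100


Decoding step by step:
Bits 00 -> B
Bits 101 -> H
Bits 110 -> F
Bits 101 -> H
Bits 01 -> A
Bits 00 -> B


Decoded message: BHFHAB


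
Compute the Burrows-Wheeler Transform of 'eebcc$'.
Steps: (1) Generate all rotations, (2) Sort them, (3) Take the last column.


Rotations (sorted):
  0: $eebcc -> last char: c
  1: bcc$ee -> last char: e
  2: c$eebc -> last char: c
  3: cc$eeb -> last char: b
  4: ebcc$e -> last char: e
  5: eebcc$ -> last char: $


BWT = cecbe$


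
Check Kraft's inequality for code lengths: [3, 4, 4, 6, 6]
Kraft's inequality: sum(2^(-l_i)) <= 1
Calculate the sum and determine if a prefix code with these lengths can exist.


Sum = 2^(-3) + 2^(-4) + 2^(-4) + 2^(-6) + 2^(-6)
    = 0.125 + 0.0625 + 0.0625 + 0.015625 + 0.015625
    = 18/64 = 0.28125
Since 0.28125 <= 1, Kraft's inequality IS satisfied.
A prefix code with these lengths CAN exist.

Kraft sum = 0.28125. Satisfied.


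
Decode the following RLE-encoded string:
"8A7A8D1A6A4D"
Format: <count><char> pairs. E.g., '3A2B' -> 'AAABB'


Expanding each <count><char> pair:
  8A -> 'AAAAAAAA'
  7A -> 'AAAAAAA'
  8D -> 'DDDDDDDD'
  1A -> 'A'
  6A -> 'AAAAAA'
  4D -> 'DDDD'

Decoded = AAAAAAAAAAAAAAADDDDDDDDAAAAAAADDDD


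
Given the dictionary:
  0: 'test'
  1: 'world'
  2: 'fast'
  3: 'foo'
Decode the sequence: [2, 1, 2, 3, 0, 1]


Look up each index in the dictionary:
  2 -> 'fast'
  1 -> 'world'
  2 -> 'fast'
  3 -> 'foo'
  0 -> 'test'
  1 -> 'world'

Decoded: "fast world fast foo test world"


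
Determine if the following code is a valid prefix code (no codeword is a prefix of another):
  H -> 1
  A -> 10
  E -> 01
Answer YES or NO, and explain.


Checking each pair (does one codeword prefix another?):
  H='1' vs A='10': prefix -- VIOLATION

NO -- this is NOT a valid prefix code. H (1) is a prefix of A (10).


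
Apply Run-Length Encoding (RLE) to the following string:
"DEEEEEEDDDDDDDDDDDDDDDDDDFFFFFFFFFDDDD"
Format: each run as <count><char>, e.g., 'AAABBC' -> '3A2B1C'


Scanning runs left to right:
  i=0: run of 'D' x 1 -> '1D'
  i=1: run of 'E' x 6 -> '6E'
  i=7: run of 'D' x 18 -> '18D'
  i=25: run of 'F' x 9 -> '9F'
  i=34: run of 'D' x 4 -> '4D'

RLE = 1D6E18D9F4D


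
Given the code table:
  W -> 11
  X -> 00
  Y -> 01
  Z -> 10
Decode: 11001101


Decoding:
11 -> W
00 -> X
11 -> W
01 -> Y


Result: WXWY


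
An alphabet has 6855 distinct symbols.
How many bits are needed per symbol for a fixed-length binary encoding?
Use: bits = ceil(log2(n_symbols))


log2(6855) = 12.7429
Bracket: 2^12 = 4096 < 6855 <= 2^13 = 8192
So ceil(log2(6855)) = 13

bits = ceil(log2(6855)) = ceil(12.7429) = 13 bits


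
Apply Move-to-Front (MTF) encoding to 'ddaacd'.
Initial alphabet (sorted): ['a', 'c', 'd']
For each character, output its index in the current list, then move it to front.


MTF encoding:
'd': index 2 in ['a', 'c', 'd'] -> ['d', 'a', 'c']
'd': index 0 in ['d', 'a', 'c'] -> ['d', 'a', 'c']
'a': index 1 in ['d', 'a', 'c'] -> ['a', 'd', 'c']
'a': index 0 in ['a', 'd', 'c'] -> ['a', 'd', 'c']
'c': index 2 in ['a', 'd', 'c'] -> ['c', 'a', 'd']
'd': index 2 in ['c', 'a', 'd'] -> ['d', 'c', 'a']


Output: [2, 0, 1, 0, 2, 2]


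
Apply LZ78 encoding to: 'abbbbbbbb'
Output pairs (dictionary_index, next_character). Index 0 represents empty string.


LZ78 encoding steps:
Dictionary: {0: ''}
Step 1: w='' (idx 0), next='a' -> output (0, 'a'), add 'a' as idx 1
Step 2: w='' (idx 0), next='b' -> output (0, 'b'), add 'b' as idx 2
Step 3: w='b' (idx 2), next='b' -> output (2, 'b'), add 'bb' as idx 3
Step 4: w='bb' (idx 3), next='b' -> output (3, 'b'), add 'bbb' as idx 4
Step 5: w='bb' (idx 3), end of input -> output (3, '')


Encoded: [(0, 'a'), (0, 'b'), (2, 'b'), (3, 'b'), (3, '')]


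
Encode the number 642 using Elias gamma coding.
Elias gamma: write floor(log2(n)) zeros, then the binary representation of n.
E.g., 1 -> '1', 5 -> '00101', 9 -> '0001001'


num_bits = floor(log2(642)) + 1 = 10
leading_zeros = num_bits - 1 = 9
binary(642) = 1010000010

Elias gamma(642) = '000000000' + '1010000010' = 0000000001010000010 (19 bits)


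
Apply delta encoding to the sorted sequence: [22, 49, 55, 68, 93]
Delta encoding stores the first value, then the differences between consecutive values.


First value: 22
Deltas:
  49 - 22 = 27
  55 - 49 = 6
  68 - 55 = 13
  93 - 68 = 25


Delta encoded: [22, 27, 6, 13, 25]


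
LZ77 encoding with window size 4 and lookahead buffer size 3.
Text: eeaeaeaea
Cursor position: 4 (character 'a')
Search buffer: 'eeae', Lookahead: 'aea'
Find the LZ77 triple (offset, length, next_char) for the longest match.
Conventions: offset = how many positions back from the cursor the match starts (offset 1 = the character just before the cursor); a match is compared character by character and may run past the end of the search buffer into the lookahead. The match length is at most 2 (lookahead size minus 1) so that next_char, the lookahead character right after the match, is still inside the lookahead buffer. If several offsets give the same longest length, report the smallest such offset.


Try each offset into the search buffer:
  offset=1 (pos 3, char 'e'): match length 0
  offset=2 (pos 2, char 'a'): match length 2
  offset=3 (pos 1, char 'e'): match length 0
  offset=4 (pos 0, char 'e'): match length 0
Longest match has length 2 at offset 2.
next_char = character at position 4 + 2 = 6 -> 'a'

Best match: offset=2, length=2 (matching 'ae' starting at position 2)
LZ77 triple: (2, 2, 'a')


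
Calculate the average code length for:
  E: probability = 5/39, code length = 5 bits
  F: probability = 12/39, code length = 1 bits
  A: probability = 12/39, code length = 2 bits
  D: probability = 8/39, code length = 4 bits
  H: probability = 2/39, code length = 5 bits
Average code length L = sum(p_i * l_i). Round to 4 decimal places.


Weighted contributions p_i * l_i:
  E: (5/39) * 5 = 25/39
  F: (12/39) * 1 = 12/39
  A: (12/39) * 2 = 24/39
  D: (8/39) * 4 = 32/39
  H: (2/39) * 5 = 10/39
Sum = (25 + 12 + 24 + 32 + 10)/39 = 103/39

L = 103/39 = 2.6410 bits/symbol


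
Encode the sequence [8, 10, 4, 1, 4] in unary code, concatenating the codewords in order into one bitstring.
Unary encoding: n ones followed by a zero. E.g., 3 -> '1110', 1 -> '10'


Encode each number as n ones followed by a terminating 0:
  8 -> 111111110 (9 bits)
  10 -> 11111111110 (11 bits)
  4 -> 11110 (5 bits)
  1 -> 10 (2 bits)
  4 -> 11110 (5 bits)
Total length = 9 + 11 + 5 + 2 + 5 = 32 bits.

Unary([8, 10, 4, 1, 4]) = 11111111011111111110111101011110 (32 bits)


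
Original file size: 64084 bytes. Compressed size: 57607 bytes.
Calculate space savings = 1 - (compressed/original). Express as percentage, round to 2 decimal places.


ratio = compressed/original = 57607/64084 = 0.89893
savings = 1 - ratio = 1 - 0.89893 = 0.10107
as a percentage: 0.10107 * 100 = 10.11%

Space savings = 1 - 57607/64084 = 10.11%


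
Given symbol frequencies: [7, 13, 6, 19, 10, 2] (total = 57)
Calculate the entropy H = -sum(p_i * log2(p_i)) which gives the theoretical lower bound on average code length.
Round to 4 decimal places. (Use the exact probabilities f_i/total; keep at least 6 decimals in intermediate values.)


Per-symbol terms -p_i * log2(p_i) with p_i = f_i/57:
  p = 7/57 = 0.122807: log2(p) = -3.025535, -p*log2(p) = 0.371557
  p = 13/57 = 0.228070: log2(p) = -2.132450, -p*log2(p) = 0.486348
  p = 6/57 = 0.105263: log2(p) = -3.247928, -p*log2(p) = 0.341887
  p = 19/57 = 0.333333: log2(p) = -1.584963, -p*log2(p) = 0.528321
  p = 10/57 = 0.175439: log2(p) = -2.510962, -p*log2(p) = 0.440520
  p = 2/57 = 0.035088: log2(p) = -4.832890, -p*log2(p) = 0.169575
H = 0.371557 + 0.486348 + 0.341887 + 0.528321 + 0.440520 + 0.169575 = 2.338208

H = 2.3382 bits/symbol


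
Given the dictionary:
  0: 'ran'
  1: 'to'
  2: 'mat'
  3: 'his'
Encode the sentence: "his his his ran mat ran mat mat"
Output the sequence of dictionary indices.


Look up each word in the dictionary:
  'his' -> 3
  'his' -> 3
  'his' -> 3
  'ran' -> 0
  'mat' -> 2
  'ran' -> 0
  'mat' -> 2
  'mat' -> 2

Encoded: [3, 3, 3, 0, 2, 0, 2, 2]


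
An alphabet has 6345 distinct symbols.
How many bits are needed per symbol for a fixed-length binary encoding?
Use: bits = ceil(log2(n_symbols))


log2(6345) = 12.6314
Bracket: 2^12 = 4096 < 6345 <= 2^13 = 8192
So ceil(log2(6345)) = 13

bits = ceil(log2(6345)) = ceil(12.6314) = 13 bits


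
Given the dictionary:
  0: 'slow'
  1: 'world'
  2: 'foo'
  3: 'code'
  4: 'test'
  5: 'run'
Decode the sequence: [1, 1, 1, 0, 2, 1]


Look up each index in the dictionary:
  1 -> 'world'
  1 -> 'world'
  1 -> 'world'
  0 -> 'slow'
  2 -> 'foo'
  1 -> 'world'

Decoded: "world world world slow foo world"


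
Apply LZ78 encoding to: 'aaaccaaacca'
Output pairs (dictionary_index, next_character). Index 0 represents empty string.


LZ78 encoding steps:
Dictionary: {0: ''}
Step 1: w='' (idx 0), next='a' -> output (0, 'a'), add 'a' as idx 1
Step 2: w='a' (idx 1), next='a' -> output (1, 'a'), add 'aa' as idx 2
Step 3: w='' (idx 0), next='c' -> output (0, 'c'), add 'c' as idx 3
Step 4: w='c' (idx 3), next='a' -> output (3, 'a'), add 'ca' as idx 4
Step 5: w='aa' (idx 2), next='c' -> output (2, 'c'), add 'aac' as idx 5
Step 6: w='ca' (idx 4), end of input -> output (4, '')


Encoded: [(0, 'a'), (1, 'a'), (0, 'c'), (3, 'a'), (2, 'c'), (4, '')]


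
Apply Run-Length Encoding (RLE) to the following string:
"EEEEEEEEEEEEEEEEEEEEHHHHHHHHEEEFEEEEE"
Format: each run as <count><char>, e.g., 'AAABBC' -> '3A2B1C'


Scanning runs left to right:
  i=0: run of 'E' x 20 -> '20E'
  i=20: run of 'H' x 8 -> '8H'
  i=28: run of 'E' x 3 -> '3E'
  i=31: run of 'F' x 1 -> '1F'
  i=32: run of 'E' x 5 -> '5E'

RLE = 20E8H3E1F5E


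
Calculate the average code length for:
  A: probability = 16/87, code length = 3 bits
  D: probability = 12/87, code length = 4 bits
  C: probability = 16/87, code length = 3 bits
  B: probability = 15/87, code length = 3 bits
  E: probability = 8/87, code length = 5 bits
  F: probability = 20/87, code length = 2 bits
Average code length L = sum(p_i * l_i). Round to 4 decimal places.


Weighted contributions p_i * l_i:
  A: (16/87) * 3 = 48/87
  D: (12/87) * 4 = 48/87
  C: (16/87) * 3 = 48/87
  B: (15/87) * 3 = 45/87
  E: (8/87) * 5 = 40/87
  F: (20/87) * 2 = 40/87
Sum = (48 + 48 + 48 + 45 + 40 + 40)/87 = 269/87

L = 269/87 = 3.0920 bits/symbol


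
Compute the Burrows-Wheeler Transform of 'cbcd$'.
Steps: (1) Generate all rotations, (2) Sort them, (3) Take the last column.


Rotations (sorted):
  0: $cbcd -> last char: d
  1: bcd$c -> last char: c
  2: cbcd$ -> last char: $
  3: cd$cb -> last char: b
  4: d$cbc -> last char: c


BWT = dc$bc


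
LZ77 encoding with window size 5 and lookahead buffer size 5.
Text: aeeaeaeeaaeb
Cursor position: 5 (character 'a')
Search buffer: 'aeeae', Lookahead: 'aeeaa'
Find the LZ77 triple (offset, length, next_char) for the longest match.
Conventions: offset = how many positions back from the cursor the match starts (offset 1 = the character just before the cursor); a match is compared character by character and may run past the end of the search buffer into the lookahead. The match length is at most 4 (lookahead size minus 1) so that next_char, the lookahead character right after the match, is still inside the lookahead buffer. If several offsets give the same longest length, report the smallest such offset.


Try each offset into the search buffer:
  offset=1 (pos 4, char 'e'): match length 0
  offset=2 (pos 3, char 'a'): match length 2
  offset=3 (pos 2, char 'e'): match length 0
  offset=4 (pos 1, char 'e'): match length 0
  offset=5 (pos 0, char 'a'): match length 4
Longest match has length 4 at offset 5.
next_char = character at position 5 + 4 = 9 -> 'a'

Best match: offset=5, length=4 (matching 'aeea' starting at position 0)
LZ77 triple: (5, 4, 'a')


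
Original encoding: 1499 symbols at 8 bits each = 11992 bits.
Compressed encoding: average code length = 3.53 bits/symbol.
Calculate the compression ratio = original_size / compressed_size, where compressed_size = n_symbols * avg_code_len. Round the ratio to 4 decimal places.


original_size = n_symbols * orig_bits = 1499 * 8 = 11992 bits
compressed_size = n_symbols * avg_code_len = 1499 * 3.53 = 5291.47 bits
ratio = original_size / compressed_size = 11992 / 5291.47 = 2.2663

Compression ratio = 2.2663


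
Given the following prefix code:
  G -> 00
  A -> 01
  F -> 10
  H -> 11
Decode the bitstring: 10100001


Decoding step by step:
Bits 10 -> F
Bits 10 -> F
Bits 00 -> G
Bits 01 -> A


Decoded message: FFGA


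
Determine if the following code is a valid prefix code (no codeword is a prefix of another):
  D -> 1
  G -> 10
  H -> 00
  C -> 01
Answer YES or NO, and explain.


Checking each pair (does one codeword prefix another?):
  D='1' vs G='10': prefix -- VIOLATION

NO -- this is NOT a valid prefix code. D (1) is a prefix of G (10).


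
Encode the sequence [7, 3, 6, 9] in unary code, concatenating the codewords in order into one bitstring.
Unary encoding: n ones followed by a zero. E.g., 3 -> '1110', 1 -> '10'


Encode each number as n ones followed by a terminating 0:
  7 -> 11111110 (8 bits)
  3 -> 1110 (4 bits)
  6 -> 1111110 (7 bits)
  9 -> 1111111110 (10 bits)
Total length = 8 + 4 + 7 + 10 = 29 bits.

Unary([7, 3, 6, 9]) = 11111110111011111101111111110 (29 bits)


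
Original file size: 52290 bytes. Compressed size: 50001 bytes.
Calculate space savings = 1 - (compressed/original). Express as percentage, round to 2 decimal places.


ratio = compressed/original = 50001/52290 = 0.956225
savings = 1 - ratio = 1 - 0.956225 = 0.043775
as a percentage: 0.043775 * 100 = 4.38%

Space savings = 1 - 50001/52290 = 4.38%


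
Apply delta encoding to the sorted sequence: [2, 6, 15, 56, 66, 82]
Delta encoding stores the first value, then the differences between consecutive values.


First value: 2
Deltas:
  6 - 2 = 4
  15 - 6 = 9
  56 - 15 = 41
  66 - 56 = 10
  82 - 66 = 16


Delta encoded: [2, 4, 9, 41, 10, 16]


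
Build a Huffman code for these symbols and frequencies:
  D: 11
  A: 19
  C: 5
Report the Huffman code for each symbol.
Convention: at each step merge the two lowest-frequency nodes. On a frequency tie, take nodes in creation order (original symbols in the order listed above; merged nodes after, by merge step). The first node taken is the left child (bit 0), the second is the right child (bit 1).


Huffman tree construction:
Step 1: Merge C(5) + D(11) = 16
Step 2: Merge (C+D)(16) + A(19) = 35
Read each symbol's code off the tree from the root (left child = 0, right child = 1).

Codes:
  D: 01 (length 2)
  A: 1 (length 1)
  C: 00 (length 2)
Average code length: 51/35 = 1.4571 bits/symbol


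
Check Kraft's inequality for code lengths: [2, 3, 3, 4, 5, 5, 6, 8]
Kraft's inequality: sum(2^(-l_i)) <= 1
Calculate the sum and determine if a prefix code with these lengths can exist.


Sum = 2^(-2) + 2^(-3) + 2^(-3) + 2^(-4) + 2^(-5) + 2^(-5) + 2^(-6) + 2^(-8)
    = 0.25 + 0.125 + 0.125 + 0.0625 + 0.03125 + 0.03125 + 0.015625 + 0.00390625
    = 165/256 = 0.64453125
Since 0.64453125 <= 1, Kraft's inequality IS satisfied.
A prefix code with these lengths CAN exist.

Kraft sum = 0.64453125. Satisfied.


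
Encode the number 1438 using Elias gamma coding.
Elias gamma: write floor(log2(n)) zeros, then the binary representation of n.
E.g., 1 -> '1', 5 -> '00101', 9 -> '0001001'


num_bits = floor(log2(1438)) + 1 = 11
leading_zeros = num_bits - 1 = 10
binary(1438) = 10110011110

Elias gamma(1438) = '0000000000' + '10110011110' = 000000000010110011110 (21 bits)


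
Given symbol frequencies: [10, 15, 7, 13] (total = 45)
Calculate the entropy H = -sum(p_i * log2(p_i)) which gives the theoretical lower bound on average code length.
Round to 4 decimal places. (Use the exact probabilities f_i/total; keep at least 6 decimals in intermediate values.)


Per-symbol terms -p_i * log2(p_i) with p_i = f_i/45:
  p = 10/45 = 0.222222: log2(p) = -2.169925, -p*log2(p) = 0.482206
  p = 15/45 = 0.333333: log2(p) = -1.584963, -p*log2(p) = 0.528321
  p = 7/45 = 0.155556: log2(p) = -2.684498, -p*log2(p) = 0.417589
  p = 13/45 = 0.288889: log2(p) = -1.791413, -p*log2(p) = 0.517519
H = 0.482206 + 0.528321 + 0.417589 + 0.517519 = 1.945635

H = 1.9456 bits/symbol


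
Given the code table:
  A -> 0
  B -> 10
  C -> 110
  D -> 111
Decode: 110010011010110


Decoding:
110 -> C
0 -> A
10 -> B
0 -> A
110 -> C
10 -> B
110 -> C


Result: CABACBC


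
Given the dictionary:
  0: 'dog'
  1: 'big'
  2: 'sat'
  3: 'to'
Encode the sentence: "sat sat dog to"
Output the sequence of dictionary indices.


Look up each word in the dictionary:
  'sat' -> 2
  'sat' -> 2
  'dog' -> 0
  'to' -> 3

Encoded: [2, 2, 0, 3]


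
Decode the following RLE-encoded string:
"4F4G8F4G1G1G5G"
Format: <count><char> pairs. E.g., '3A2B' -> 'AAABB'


Expanding each <count><char> pair:
  4F -> 'FFFF'
  4G -> 'GGGG'
  8F -> 'FFFFFFFF'
  4G -> 'GGGG'
  1G -> 'G'
  1G -> 'G'
  5G -> 'GGGGG'

Decoded = FFFFGGGGFFFFFFFFGGGGGGGGGGG


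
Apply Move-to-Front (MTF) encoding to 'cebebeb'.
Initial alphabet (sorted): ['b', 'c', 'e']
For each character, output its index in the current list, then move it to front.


MTF encoding:
'c': index 1 in ['b', 'c', 'e'] -> ['c', 'b', 'e']
'e': index 2 in ['c', 'b', 'e'] -> ['e', 'c', 'b']
'b': index 2 in ['e', 'c', 'b'] -> ['b', 'e', 'c']
'e': index 1 in ['b', 'e', 'c'] -> ['e', 'b', 'c']
'b': index 1 in ['e', 'b', 'c'] -> ['b', 'e', 'c']
'e': index 1 in ['b', 'e', 'c'] -> ['e', 'b', 'c']
'b': index 1 in ['e', 'b', 'c'] -> ['b', 'e', 'c']


Output: [1, 2, 2, 1, 1, 1, 1]


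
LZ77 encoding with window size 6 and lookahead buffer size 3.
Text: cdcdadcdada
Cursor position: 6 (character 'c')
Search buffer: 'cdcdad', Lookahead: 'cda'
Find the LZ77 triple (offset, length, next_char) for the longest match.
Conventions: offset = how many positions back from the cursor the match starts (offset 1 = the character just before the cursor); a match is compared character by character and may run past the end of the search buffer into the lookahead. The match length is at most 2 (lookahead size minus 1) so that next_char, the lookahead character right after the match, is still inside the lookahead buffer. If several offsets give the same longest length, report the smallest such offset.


Try each offset into the search buffer:
  offset=1 (pos 5, char 'd'): match length 0
  offset=2 (pos 4, char 'a'): match length 0
  offset=3 (pos 3, char 'd'): match length 0
  offset=4 (pos 2, char 'c'): match length 2
  offset=5 (pos 1, char 'd'): match length 0
  offset=6 (pos 0, char 'c'): match length 2
Longest match has length 2, found at offsets 4, 6; take the smallest, offset 4.
next_char = character at position 6 + 2 = 8 -> 'a'

Best match: offset=4, length=2 (matching 'cd' starting at position 2)
LZ77 triple: (4, 2, 'a')


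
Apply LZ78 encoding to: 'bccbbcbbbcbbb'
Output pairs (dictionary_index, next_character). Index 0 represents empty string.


LZ78 encoding steps:
Dictionary: {0: ''}
Step 1: w='' (idx 0), next='b' -> output (0, 'b'), add 'b' as idx 1
Step 2: w='' (idx 0), next='c' -> output (0, 'c'), add 'c' as idx 2
Step 3: w='c' (idx 2), next='b' -> output (2, 'b'), add 'cb' as idx 3
Step 4: w='b' (idx 1), next='c' -> output (1, 'c'), add 'bc' as idx 4
Step 5: w='b' (idx 1), next='b' -> output (1, 'b'), add 'bb' as idx 5
Step 6: w='bc' (idx 4), next='b' -> output (4, 'b'), add 'bcb' as idx 6
Step 7: w='bb' (idx 5), end of input -> output (5, '')


Encoded: [(0, 'b'), (0, 'c'), (2, 'b'), (1, 'c'), (1, 'b'), (4, 'b'), (5, '')]


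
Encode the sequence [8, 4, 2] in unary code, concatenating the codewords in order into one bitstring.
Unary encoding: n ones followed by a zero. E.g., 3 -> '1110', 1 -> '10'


Encode each number as n ones followed by a terminating 0:
  8 -> 111111110 (9 bits)
  4 -> 11110 (5 bits)
  2 -> 110 (3 bits)
Total length = 9 + 5 + 3 = 17 bits.

Unary([8, 4, 2]) = 11111111011110110 (17 bits)


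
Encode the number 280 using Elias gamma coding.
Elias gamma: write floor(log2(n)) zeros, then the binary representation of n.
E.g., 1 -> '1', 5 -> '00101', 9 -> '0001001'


num_bits = floor(log2(280)) + 1 = 9
leading_zeros = num_bits - 1 = 8
binary(280) = 100011000

Elias gamma(280) = '00000000' + '100011000' = 00000000100011000 (17 bits)


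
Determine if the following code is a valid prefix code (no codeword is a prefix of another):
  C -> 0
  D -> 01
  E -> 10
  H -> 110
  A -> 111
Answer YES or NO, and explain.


Checking each pair (does one codeword prefix another?):
  C='0' vs D='01': prefix -- VIOLATION

NO -- this is NOT a valid prefix code. C (0) is a prefix of D (01).


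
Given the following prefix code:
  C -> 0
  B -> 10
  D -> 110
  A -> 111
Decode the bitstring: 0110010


Decoding step by step:
Bits 0 -> C
Bits 110 -> D
Bits 0 -> C
Bits 10 -> B


Decoded message: CDCB


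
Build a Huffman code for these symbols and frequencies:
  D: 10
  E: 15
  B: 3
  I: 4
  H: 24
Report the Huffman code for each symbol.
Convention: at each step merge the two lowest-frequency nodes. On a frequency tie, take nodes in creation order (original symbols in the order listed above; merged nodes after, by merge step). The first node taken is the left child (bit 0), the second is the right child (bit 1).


Huffman tree construction:
Step 1: Merge B(3) + I(4) = 7
Step 2: Merge (B+I)(7) + D(10) = 17
Step 3: Merge E(15) + ((B+I)+D)(17) = 32
Step 4: Merge H(24) + (E+((B+I)+D))(32) = 56
Read each symbol's code off the tree from the root (left child = 0, right child = 1).

Codes:
  D: 111 (length 3)
  E: 10 (length 2)
  B: 1100 (length 4)
  I: 1101 (length 4)
  H: 0 (length 1)
Average code length: 112/56 = 2.0000 bits/symbol


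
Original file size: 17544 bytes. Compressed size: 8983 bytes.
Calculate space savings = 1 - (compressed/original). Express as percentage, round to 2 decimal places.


ratio = compressed/original = 8983/17544 = 0.512027
savings = 1 - ratio = 1 - 0.512027 = 0.487973
as a percentage: 0.487973 * 100 = 48.8%

Space savings = 1 - 8983/17544 = 48.8%
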